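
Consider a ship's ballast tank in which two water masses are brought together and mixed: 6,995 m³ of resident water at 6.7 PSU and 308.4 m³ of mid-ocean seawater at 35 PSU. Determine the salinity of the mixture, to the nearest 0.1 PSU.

7.9 PSU

Salt balance:
salt = 6,995×6.7 + 308.4×35 = 46,866.5 + 10,794 = 57,660.5
volume = 6,995 + 308.4 = 7,303.4 m³
S = 57,660.5 / 7,303.4 = 7.895 PSU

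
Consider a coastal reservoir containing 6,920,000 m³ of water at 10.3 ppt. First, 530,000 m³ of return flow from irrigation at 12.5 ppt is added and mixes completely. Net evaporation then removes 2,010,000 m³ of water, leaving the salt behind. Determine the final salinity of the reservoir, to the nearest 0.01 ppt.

14.32 ppt

After mixing: salt = 6,920,000×10.3 + 530,000×12.5 = 77,901,000; volume = 7,450,000 m³
After evaporation: salt unchanged = 77,901,000; volume = 7,450,000 − 2,010,000 = 5,440,000 m³
S = 77,901,000 / 5,440,000 = 14.32 ppt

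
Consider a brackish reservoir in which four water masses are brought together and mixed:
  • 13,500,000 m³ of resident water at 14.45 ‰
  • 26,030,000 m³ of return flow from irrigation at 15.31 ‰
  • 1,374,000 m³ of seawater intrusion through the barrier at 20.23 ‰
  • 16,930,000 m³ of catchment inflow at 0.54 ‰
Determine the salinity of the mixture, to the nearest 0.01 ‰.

10.90 ‰

Conserving salt mass:
salt = 13,500,000×14.45 + 26,030,000×15.31 + 1,374,000×20.23 + 16,930,000×0.54 = 195,075,000 + 398,519,300 + 27,796,020 + 9,142,200 = 630,532,520
volume = 13,500,000 + 26,030,000 + 1,374,000 + 16,930,000 = 57,834,000 m³
S = 630,532,520 / 57,834,000 = 10.9025 ‰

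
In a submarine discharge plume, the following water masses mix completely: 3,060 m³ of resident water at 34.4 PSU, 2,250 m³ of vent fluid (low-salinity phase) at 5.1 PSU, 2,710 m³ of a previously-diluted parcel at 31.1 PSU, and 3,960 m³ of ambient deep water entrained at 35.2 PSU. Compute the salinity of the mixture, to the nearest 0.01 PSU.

28.42 PSU

Total salt / total volume:
salt = 3,060×34.4 + 2,250×5.1 + 2,710×31.1 + 3,960×35.2 = 105,264 + 11,475 + 84,281 + 139,392 = 340,412
volume = 3,060 + 2,250 + 2,710 + 3,960 = 11,980 m³
S = 340,412 / 11,980 = 28.415 PSU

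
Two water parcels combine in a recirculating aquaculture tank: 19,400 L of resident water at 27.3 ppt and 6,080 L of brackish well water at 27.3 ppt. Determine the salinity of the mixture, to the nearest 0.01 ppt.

27.30 ppt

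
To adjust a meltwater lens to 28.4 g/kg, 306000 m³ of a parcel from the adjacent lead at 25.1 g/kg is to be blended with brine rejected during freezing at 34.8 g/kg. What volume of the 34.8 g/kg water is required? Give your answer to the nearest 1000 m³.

158000 m³

Salt balance: 306,000×25.1 + V×34.8 = (306,000+V)×28.4
7,680,600 + 34.8V = 8,690,400 + 28.4V
1,009,800 = 6.4V
V = 157,781.25 m³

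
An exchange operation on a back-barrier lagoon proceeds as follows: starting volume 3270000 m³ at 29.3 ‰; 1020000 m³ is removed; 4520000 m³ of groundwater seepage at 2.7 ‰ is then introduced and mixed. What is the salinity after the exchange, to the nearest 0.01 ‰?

11.54 ‰

Remaining after removal: 2,250,000 m³ at 29.3 ‰ (salt = 65,925,000)
After addition: salt = 65,925,000 + 4,520,000×2.7 = 78,129,000; volume = 6,770,000 m³
S = 78,129,000 / 6,770,000 = 11.5405 ‰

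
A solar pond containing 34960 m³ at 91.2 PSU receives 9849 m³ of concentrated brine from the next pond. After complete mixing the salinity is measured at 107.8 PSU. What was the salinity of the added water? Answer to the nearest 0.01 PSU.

166.72 PSU

Salt balance: 34,960×91.2 + 9,849×S = 44,809×107.8
3,188,352 + 9,849·S = 4,830,410.2
S = (4,830,410.2 − 3,188,352) / 9,849 = 166.7233 PSU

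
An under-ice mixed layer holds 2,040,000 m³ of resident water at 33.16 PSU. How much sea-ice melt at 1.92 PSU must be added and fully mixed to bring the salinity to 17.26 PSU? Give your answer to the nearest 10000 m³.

2110000 m³

Salt balance: 2,040,000×33.16 + V×1.92 = (2,040,000+V)×17.26
67,646,400 + 1.92V = 35,210,400 + 17.26V
32,436,000 = 15.34V
V = 2,114,471.97 m³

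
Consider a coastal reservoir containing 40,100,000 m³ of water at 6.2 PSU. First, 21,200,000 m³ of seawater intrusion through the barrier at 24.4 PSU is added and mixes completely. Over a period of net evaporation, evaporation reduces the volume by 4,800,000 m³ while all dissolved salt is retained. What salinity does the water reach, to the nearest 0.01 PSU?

After mixing: salt = 40,100,000×6.2 + 21,200,000×24.4 = 765,900,000; volume = 61,300,000 m³
After evaporation: salt unchanged = 765,900,000; volume = 61,300,000 − 4,800,000 = 56,500,000 m³
S = 765,900,000 / 56,500,000 = 13.5558 PSU

13.56 PSU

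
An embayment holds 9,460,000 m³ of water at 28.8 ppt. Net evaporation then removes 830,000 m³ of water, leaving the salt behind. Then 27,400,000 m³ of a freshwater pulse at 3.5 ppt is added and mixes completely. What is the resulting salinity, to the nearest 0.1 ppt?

After evaporation: salt = 9,460,000×28.8 = 272,448,000; volume = 9,460,000 − 830,000 = 8,630,000 m³
After mixing: salt = 272,448,000 + 27,400,000×3.5 = 368,348,000; volume = 8,630,000 + 27,400,000 = 36,030,000 m³
S = 368,348,000 / 36,030,000 = 10.2234 ppt

10.2 ppt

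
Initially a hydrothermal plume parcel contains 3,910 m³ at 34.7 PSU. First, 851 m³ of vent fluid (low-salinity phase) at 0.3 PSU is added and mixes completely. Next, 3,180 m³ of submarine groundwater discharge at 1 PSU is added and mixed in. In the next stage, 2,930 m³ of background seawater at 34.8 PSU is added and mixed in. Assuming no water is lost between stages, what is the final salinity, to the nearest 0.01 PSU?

22.18 PSU

Mass of salt is conserved:
Initial salt = 3,910×34.7 = 135,677
After stage 1: salt = 135,677 + 851×0.3 = 135,932.3; volume = 4,761 m³; S = 28.551 PSU
After stage 2: salt = 135,932.3 + 3,180×1 = 139,112.3; volume = 7,941 m³; S = 17.518 PSU
After stage 3: salt = 139,112.3 + 2,930×34.8 = 241,076.3; volume = 10,871 m³
S = 241,076.3 / 10,871 = 22.1761 PSU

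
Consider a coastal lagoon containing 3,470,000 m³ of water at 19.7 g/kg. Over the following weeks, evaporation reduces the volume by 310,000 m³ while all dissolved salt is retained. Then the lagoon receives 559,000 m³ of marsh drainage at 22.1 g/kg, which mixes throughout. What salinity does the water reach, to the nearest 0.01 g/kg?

After evaporation: salt = 3,470,000×19.7 = 68,359,000; volume = 3,470,000 − 310,000 = 3,160,000 m³
After mixing: salt = 68,359,000 + 559,000×22.1 = 80,712,900; volume = 3,160,000 + 559,000 = 3,719,000 m³
S = 80,712,900 / 3,719,000 = 21.7029 g/kg

21.70 g/kg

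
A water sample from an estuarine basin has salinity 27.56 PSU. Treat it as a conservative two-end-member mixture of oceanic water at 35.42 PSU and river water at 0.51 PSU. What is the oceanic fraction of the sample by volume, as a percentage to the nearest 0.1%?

Let g be the oceanic fraction. Salt balance per unit volume:
g×35.42 + (1−g)×0.51 = 27.56
g = (27.56 − 0.51) / (35.42 − 0.51) = 27.05/34.91 = 0.7748

77.5%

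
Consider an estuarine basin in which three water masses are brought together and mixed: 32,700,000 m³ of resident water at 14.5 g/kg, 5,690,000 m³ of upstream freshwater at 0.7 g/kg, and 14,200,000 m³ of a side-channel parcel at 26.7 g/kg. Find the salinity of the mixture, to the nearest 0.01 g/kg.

Mass of salt is conserved:
salt = 32,700,000×14.5 + 5,690,000×0.7 + 14,200,000×26.7 = 474,150,000 + 3,983,000 + 379,140,000 = 857,273,000
volume = 32,700,000 + 5,690,000 + 14,200,000 = 52,590,000 m³
S = 857,273,000 / 52,590,000 = 16.3011 g/kg

16.30 g/kg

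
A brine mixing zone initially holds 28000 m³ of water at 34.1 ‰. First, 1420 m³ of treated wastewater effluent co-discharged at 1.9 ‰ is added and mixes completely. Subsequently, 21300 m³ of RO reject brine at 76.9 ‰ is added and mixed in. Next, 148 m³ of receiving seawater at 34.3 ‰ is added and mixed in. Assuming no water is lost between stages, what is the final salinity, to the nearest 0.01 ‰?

By conservation of dissolved salt,
Initial salt = 28,000×34.1 = 954,800
After stage 1: salt = 954,800 + 1,420×1.9 = 957,498; volume = 29,420 m³; S = 32.546 ‰
After stage 2: salt = 957,498 + 21,300×76.9 = 2,595,468; volume = 50,720 m³; S = 51.172 ‰
After stage 3: salt = 2,595,468 + 148×34.3 = 2,600,544.4; volume = 50,868 m³
S = 2,600,544.4 / 50,868 = 51.1234 ‰

51.12 ‰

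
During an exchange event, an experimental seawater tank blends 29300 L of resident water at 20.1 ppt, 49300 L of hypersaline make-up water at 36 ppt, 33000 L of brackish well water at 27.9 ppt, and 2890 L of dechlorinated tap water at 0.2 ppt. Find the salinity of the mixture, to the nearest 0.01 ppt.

By conservation of dissolved salt,
salt = 29,300×20.1 + 49,300×36 + 33,000×27.9 + 2,890×0.2 = 588,930 + 1,774,800 + 920,700 + 578 = 3,285,008
volume = 29,300 + 49,300 + 33,000 + 2,890 = 114,490 L
S = 3,285,008 / 114,490 = 28.6925 ppt

28.69 ppt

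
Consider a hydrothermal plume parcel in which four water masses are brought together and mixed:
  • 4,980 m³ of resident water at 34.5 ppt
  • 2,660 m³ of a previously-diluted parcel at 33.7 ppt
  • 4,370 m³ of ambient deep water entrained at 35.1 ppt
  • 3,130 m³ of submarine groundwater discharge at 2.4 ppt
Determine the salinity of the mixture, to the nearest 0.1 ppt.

27.9 ppt

Conserving salt mass:
salt = 4,980×34.5 + 2,660×33.7 + 4,370×35.1 + 3,130×2.4 = 171,810 + 89,642 + 153,387 + 7,512 = 422,351
volume = 4,980 + 2,660 + 4,370 + 3,130 = 15,140 m³
S = 422,351 / 15,140 = 27.896 ppt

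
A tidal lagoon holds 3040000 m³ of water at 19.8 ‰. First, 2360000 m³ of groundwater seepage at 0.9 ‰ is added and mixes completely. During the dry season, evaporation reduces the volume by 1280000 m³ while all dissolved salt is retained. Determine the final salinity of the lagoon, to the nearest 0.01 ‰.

After mixing: salt = 3,040,000×19.8 + 2,360,000×0.9 = 62,316,000; volume = 5,400,000 m³
After evaporation: salt unchanged = 62,316,000; volume = 5,400,000 − 1,280,000 = 4,120,000 m³
S = 62,316,000 / 4,120,000 = 15.1252 ‰

15.13 ‰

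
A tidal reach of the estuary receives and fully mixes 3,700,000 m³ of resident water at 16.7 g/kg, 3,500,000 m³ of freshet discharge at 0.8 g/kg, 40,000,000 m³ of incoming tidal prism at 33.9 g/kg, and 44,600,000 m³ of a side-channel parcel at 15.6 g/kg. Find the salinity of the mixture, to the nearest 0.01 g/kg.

23.05 g/kg

By conservation of dissolved salt,
salt = 3,700,000×16.7 + 3,500,000×0.8 + 40,000,000×33.9 + 44,600,000×15.6 = 61,790,000 + 2,800,000 + 1,356,000,000 + 695,760,000 = 2,116,350,000
volume = 3,700,000 + 3,500,000 + 40,000,000 + 44,600,000 = 91,800,000 m³
S = 2,116,350,000 / 91,800,000 = 23.0539 g/kg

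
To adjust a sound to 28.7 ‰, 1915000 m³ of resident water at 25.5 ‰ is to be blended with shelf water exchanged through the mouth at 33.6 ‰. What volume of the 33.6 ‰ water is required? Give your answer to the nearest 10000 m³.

1250000 m³

Salt balance: 1,915,000×25.5 + V×33.6 = (1,915,000+V)×28.7
48,832,500 + 33.6V = 54,960,500 + 28.7V
6,128,000 = 4.9V
V = 1,250,612.24 m³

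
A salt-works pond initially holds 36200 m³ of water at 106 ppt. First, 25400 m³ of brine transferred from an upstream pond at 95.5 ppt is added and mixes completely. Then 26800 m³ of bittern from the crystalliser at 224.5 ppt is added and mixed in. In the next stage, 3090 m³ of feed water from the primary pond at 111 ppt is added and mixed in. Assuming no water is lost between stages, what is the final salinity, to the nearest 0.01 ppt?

137.97 ppt

Salt balance:
Initial salt = 36,200×106 = 3,837,200
After stage 1: salt = 3,837,200 + 25,400×95.5 = 6,262,900; volume = 61,600 m³; S = 101.67 ppt
After stage 2: salt = 6,262,900 + 26,800×224.5 = 12,279,500; volume = 88,400 m³; S = 138.908 ppt
After stage 3: salt = 12,279,500 + 3,090×111 = 12,622,490; volume = 91,490 m³
S = 12,622,490 / 91,490 = 137.9658 ppt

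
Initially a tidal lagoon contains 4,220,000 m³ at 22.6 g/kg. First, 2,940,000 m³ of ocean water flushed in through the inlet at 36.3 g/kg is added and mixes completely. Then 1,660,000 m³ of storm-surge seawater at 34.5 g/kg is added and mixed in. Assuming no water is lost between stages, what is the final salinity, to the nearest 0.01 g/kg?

Weighted by volume,
Initial salt = 4,220,000×22.6 = 95,372,000
After stage 1: salt = 95,372,000 + 2,940,000×36.3 = 202,094,000; volume = 7,160,000 m³; S = 28.225 g/kg
After stage 2: salt = 202,094,000 + 1,660,000×34.5 = 259,364,000; volume = 8,820,000 m³
S = 259,364,000 / 8,820,000 = 29.4063 g/kg

29.41 g/kg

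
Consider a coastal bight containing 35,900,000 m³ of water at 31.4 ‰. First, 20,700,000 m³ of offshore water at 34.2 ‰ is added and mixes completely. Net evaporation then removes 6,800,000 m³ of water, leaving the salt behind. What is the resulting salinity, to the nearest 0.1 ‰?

After mixing: salt = 35,900,000×31.4 + 20,700,000×34.2 = 1,835,200,000; volume = 56,600,000 m³
After evaporation: salt unchanged = 1,835,200,000; volume = 56,600,000 − 6,800,000 = 49,800,000 m³
S = 1,835,200,000 / 49,800,000 = 36.8514 ‰

36.9 ‰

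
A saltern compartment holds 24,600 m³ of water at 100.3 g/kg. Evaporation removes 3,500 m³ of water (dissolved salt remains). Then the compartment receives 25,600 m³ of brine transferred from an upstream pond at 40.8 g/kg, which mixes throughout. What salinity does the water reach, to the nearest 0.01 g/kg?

After evaporation: salt = 24,600×100.3 = 2,467,380; volume = 24,600 − 3,500 = 21,100 m³
After mixing: salt = 2,467,380 + 25,600×40.8 = 3,511,860; volume = 21,100 + 25,600 = 46,700 m³
S = 3,511,860 / 46,700 = 75.2004 g/kg

75.20 g/kg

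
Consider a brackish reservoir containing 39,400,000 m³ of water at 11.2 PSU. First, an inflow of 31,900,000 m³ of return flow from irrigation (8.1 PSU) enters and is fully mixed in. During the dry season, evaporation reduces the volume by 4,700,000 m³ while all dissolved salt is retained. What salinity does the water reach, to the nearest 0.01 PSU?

10.51 PSU

After mixing: salt = 39,400,000×11.2 + 31,900,000×8.1 = 699,670,000; volume = 71,300,000 m³
After evaporation: salt unchanged = 699,670,000; volume = 71,300,000 − 4,700,000 = 66,600,000 m³
S = 699,670,000 / 66,600,000 = 10.5056 PSU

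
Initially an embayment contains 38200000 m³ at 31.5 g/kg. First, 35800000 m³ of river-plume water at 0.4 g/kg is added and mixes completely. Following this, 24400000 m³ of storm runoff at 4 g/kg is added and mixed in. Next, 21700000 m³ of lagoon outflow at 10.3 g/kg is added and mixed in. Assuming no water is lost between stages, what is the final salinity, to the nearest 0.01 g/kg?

Weighted by volume,
Initial salt = 38,200,000×31.5 = 1,203,300,000
After stage 1: salt = 1,203,300,000 + 35,800,000×0.4 = 1,217,620,000; volume = 74,000,000 m³; S = 16.454 g/kg
After stage 2: salt = 1,217,620,000 + 24,400,000×4 = 1,315,220,000; volume = 98,400,000 m³; S = 13.366 g/kg
After stage 3: salt = 1,315,220,000 + 21,700,000×10.3 = 1,538,730,000; volume = 120,100,000 m³
S = 1,538,730,000 / 120,100,000 = 12.8121 g/kg

12.81 g/kg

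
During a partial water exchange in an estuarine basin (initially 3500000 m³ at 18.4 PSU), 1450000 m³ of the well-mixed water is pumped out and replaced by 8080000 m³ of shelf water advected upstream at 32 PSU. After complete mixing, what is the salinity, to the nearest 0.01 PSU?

Remaining after removal: 2,050,000 m³ at 18.4 PSU (salt = 37,720,000)
After addition: salt = 37,720,000 + 8,080,000×32 = 296,280,000; volume = 10,130,000 m³
S = 296,280,000 / 10,130,000 = 29.2478 PSU

29.25 PSU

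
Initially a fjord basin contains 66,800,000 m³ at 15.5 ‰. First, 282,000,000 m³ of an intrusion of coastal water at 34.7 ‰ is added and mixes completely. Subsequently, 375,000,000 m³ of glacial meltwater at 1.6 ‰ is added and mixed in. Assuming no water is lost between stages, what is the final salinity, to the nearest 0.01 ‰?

Conserving salt mass:
Initial salt = 66,800,000×15.5 = 1,035,400,000
After stage 1: salt = 1,035,400,000 + 282,000,000×34.7 = 10,820,800,000; volume = 348,800,000 m³; S = 31.023 ‰
After stage 2: salt = 10,820,800,000 + 375,000,000×1.6 = 11,420,800,000; volume = 723,800,000 m³
S = 11,420,800,000 / 723,800,000 = 15.7789 ‰

15.78 ‰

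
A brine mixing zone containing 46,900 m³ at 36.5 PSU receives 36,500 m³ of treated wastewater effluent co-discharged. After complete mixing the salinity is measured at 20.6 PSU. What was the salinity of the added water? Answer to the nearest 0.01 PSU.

0.17 PSU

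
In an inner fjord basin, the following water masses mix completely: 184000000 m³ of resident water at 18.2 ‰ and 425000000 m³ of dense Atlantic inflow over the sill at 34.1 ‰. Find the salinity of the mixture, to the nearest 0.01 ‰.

29.30 ‰

Salt balance:
salt = 184,000,000×18.2 + 425,000,000×34.1 = 3,348,800,000 + 14,492,500,000 = 17,841,300,000
volume = 184,000,000 + 425,000,000 = 609,000,000 m³
S = 17,841,300,000 / 609,000,000 = 29.2961 ‰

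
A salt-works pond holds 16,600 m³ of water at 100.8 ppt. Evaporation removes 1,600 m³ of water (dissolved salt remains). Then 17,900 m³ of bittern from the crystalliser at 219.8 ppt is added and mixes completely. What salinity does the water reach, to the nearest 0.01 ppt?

170.45 ppt

After evaporation: salt = 16,600×100.8 = 1,673,280; volume = 16,600 − 1,600 = 15,000 m³
After mixing: salt = 1,673,280 + 17,900×219.8 = 5,607,700; volume = 15,000 + 17,900 = 32,900 m³
S = 5,607,700 / 32,900 = 170.4468 ppt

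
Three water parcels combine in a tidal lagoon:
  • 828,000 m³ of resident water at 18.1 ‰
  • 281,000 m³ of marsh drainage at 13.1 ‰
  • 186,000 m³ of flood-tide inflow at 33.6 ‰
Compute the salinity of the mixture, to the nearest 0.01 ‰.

19.24 ‰

Salt balance:
salt = 828,000×18.1 + 281,000×13.1 + 186,000×33.6 = 14,986,800 + 3,681,100 + 6,249,600 = 24,917,500
volume = 828,000 + 281,000 + 186,000 = 1,295,000 m³
S = 24,917,500 / 1,295,000 = 19.2413 ‰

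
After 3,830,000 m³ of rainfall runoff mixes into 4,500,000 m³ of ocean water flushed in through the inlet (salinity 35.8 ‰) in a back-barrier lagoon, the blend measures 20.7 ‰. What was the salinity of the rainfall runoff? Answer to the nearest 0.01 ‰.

Salt balance: 4,500,000×35.8 + 3,830,000×S = 8,330,000×20.7
161,100,000 + 3,830,000·S = 172,431,000
S = (172,431,000 − 161,100,000) / 3,830,000 = 2.9585 ‰

2.96 ‰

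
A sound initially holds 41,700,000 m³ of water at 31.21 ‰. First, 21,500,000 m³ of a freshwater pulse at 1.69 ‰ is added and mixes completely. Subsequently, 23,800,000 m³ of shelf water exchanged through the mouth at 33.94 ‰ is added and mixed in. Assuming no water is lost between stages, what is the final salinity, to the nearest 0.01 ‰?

24.66 ‰

Weighted by volume,
Initial salt = 41,700,000×31.21 = 1,301,457,000
After stage 1: salt = 1,301,457,000 + 21,500,000×1.69 = 1,337,792,000; volume = 63,200,000 m³; S = 21.168 ‰
After stage 2: salt = 1,337,792,000 + 23,800,000×33.94 = 2,145,564,000; volume = 87,000,000 m³
S = 2,145,564,000 / 87,000,000 = 24.6617 ‰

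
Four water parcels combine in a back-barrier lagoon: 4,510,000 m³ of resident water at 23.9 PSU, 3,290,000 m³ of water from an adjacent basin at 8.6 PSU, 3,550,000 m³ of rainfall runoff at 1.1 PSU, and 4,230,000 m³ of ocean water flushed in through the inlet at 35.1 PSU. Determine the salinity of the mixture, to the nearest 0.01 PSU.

18.51 PSU

Salt balance:
salt = 4,510,000×23.9 + 3,290,000×8.6 + 3,550,000×1.1 + 4,230,000×35.1 = 107,789,000 + 28,294,000 + 3,905,000 + 148,473,000 = 288,461,000
volume = 4,510,000 + 3,290,000 + 3,550,000 + 4,230,000 = 15,580,000 m³
S = 288,461,000 / 15,580,000 = 18.5148 PSU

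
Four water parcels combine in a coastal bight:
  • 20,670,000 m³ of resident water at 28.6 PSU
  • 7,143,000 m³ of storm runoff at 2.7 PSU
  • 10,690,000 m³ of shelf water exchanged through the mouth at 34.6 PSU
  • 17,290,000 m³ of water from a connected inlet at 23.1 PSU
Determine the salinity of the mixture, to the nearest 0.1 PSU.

24.7 PSU

Mass of salt is conserved:
salt = 20,670,000×28.6 + 7,143,000×2.7 + 10,690,000×34.6 + 17,290,000×23.1 = 591,162,000 + 19,286,100 + 369,874,000 + 399,399,000 = 1,379,721,100
volume = 20,670,000 + 7,143,000 + 10,690,000 + 17,290,000 = 55,793,000 m³
S = 1,379,721,100 / 55,793,000 = 24.729 PSU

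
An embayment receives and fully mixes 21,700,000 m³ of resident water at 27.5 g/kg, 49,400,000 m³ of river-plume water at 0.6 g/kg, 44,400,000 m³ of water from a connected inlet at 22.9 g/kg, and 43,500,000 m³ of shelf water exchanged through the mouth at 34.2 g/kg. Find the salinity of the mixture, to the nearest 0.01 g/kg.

By conservation of dissolved salt,
salt = 21,700,000×27.5 + 49,400,000×0.6 + 44,400,000×22.9 + 43,500,000×34.2 = 596,750,000 + 29,640,000 + 1,016,760,000 + 1,487,700,000 = 3,130,850,000
volume = 21,700,000 + 49,400,000 + 44,400,000 + 43,500,000 = 159,000,000 m³
S = 3,130,850,000 / 159,000,000 = 19.6909 g/kg

19.69 g/kg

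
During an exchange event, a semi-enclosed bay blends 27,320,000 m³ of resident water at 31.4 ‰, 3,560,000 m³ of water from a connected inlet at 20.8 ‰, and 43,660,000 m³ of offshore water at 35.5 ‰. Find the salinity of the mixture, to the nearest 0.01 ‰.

33.30 ‰

Mass of salt is conserved:
salt = 27,320,000×31.4 + 3,560,000×20.8 + 43,660,000×35.5 = 857,848,000 + 74,048,000 + 1,549,930,000 = 2,481,826,000
volume = 27,320,000 + 3,560,000 + 43,660,000 = 74,540,000 m³
S = 2,481,826,000 / 74,540,000 = 33.2952 ‰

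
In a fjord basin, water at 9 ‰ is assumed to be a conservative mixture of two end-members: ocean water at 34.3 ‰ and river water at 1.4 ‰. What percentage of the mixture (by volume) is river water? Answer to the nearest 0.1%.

76.9%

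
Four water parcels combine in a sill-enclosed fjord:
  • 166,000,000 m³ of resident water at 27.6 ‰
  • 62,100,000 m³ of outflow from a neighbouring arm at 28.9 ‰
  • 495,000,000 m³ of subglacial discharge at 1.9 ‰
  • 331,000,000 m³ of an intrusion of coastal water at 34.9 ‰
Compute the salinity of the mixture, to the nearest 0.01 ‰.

Conserving salt mass:
salt = 166,000,000×27.6 + 62,100,000×28.9 + 495,000,000×1.9 + 331,000,000×34.9 = 4,581,600,000 + 1,794,690,000 + 940,500,000 + 11,551,900,000 = 18,868,690,000
volume = 166,000,000 + 62,100,000 + 495,000,000 + 331,000,000 = 1,054,100,000 m³
S = 18,868,690,000 / 1,054,100,000 = 17.9003 ‰

17.90 ‰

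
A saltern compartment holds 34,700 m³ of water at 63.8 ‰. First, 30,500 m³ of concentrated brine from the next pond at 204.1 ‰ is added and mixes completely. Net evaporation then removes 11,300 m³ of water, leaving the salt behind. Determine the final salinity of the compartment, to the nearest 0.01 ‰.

After mixing: salt = 34,700×63.8 + 30,500×204.1 = 8,438,910; volume = 65,200 m³
After evaporation: salt unchanged = 8,438,910; volume = 65,200 − 11,300 = 53,900 m³
S = 8,438,910 / 53,900 = 156.566 ‰

156.57 ‰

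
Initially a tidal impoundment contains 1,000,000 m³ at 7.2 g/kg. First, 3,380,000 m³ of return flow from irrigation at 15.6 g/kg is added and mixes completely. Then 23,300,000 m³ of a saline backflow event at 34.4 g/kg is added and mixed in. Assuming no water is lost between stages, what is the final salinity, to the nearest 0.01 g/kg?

31.12 g/kg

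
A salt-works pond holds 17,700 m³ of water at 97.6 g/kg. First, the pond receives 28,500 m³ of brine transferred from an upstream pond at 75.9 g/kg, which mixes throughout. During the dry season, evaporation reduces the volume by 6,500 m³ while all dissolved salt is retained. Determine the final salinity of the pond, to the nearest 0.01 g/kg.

After mixing: salt = 17,700×97.6 + 28,500×75.9 = 3,890,670; volume = 46,200 m³
After evaporation: salt unchanged = 3,890,670; volume = 46,200 − 6,500 = 39,700 m³
S = 3,890,670 / 39,700 = 98.0018 g/kg

98.00 g/kg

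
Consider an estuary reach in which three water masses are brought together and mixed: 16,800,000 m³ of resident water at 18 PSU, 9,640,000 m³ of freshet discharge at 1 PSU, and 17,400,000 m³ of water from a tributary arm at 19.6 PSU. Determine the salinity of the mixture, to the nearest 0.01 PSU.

By conservation of dissolved salt,
salt = 16,800,000×18 + 9,640,000×1 + 17,400,000×19.6 = 302,400,000 + 9,640,000 + 341,040,000 = 653,080,000
volume = 16,800,000 + 9,640,000 + 17,400,000 = 43,840,000 m³
S = 653,080,000 / 43,840,000 = 14.8969 PSU

14.90 PSU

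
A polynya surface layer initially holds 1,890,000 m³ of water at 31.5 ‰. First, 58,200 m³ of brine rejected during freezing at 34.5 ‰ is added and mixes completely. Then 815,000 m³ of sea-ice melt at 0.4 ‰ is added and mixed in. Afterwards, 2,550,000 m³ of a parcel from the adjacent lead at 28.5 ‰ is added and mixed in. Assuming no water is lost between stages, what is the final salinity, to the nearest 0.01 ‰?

Weighted by volume,
Initial salt = 1,890,000×31.5 = 59,535,000
After stage 1: salt = 59,535,000 + 58,200×34.5 = 61,542,900; volume = 1,948,200 m³; S = 31.59 ‰
After stage 2: salt = 61,542,900 + 815,000×0.4 = 61,868,900; volume = 2,763,200 m³; S = 22.39 ‰
After stage 3: salt = 61,868,900 + 2,550,000×28.5 = 134,543,900; volume = 5,313,200 m³
S = 134,543,900 / 5,313,200 = 25.3226 ‰

25.32 ‰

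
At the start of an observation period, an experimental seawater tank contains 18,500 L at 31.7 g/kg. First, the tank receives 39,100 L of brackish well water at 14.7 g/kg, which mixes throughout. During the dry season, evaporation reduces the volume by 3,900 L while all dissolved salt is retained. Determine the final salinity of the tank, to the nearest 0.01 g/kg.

21.62 g/kg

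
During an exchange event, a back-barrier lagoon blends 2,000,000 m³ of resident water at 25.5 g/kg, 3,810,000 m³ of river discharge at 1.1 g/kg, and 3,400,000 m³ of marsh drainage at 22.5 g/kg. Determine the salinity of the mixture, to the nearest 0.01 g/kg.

14.30 g/kg

Conserving salt mass:
salt = 2,000,000×25.5 + 3,810,000×1.1 + 3,400,000×22.5 = 51,000,000 + 4,191,000 + 76,500,000 = 131,691,000
volume = 2,000,000 + 3,810,000 + 3,400,000 = 9,210,000 m³
S = 131,691,000 / 9,210,000 = 14.2987 g/kg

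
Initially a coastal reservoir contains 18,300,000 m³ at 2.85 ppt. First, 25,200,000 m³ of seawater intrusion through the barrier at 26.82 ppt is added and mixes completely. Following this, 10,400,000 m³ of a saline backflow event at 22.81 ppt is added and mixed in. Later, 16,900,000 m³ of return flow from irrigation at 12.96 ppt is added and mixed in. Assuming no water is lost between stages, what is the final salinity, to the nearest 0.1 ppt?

Weighted by volume,
Initial salt = 18,300,000×2.85 = 52,155,000
After stage 1: salt = 52,155,000 + 25,200,000×26.82 = 728,019,000; volume = 43,500,000 m³; S = 16.736 ppt
After stage 2: salt = 728,019,000 + 10,400,000×22.81 = 965,243,000; volume = 53,900,000 m³; S = 17.908 ppt
After stage 3: salt = 965,243,000 + 16,900,000×12.96 = 1,184,267,000; volume = 70,800,000 m³
S = 1,184,267,000 / 70,800,000 = 16.7269 ppt

16.7 ppt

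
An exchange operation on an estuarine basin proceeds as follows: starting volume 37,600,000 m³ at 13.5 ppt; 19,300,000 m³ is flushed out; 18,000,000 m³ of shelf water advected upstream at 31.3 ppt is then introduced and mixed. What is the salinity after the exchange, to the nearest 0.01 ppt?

Remaining after removal: 18,300,000 m³ at 13.5 ppt (salt = 247,050,000)
After addition: salt = 247,050,000 + 18,000,000×31.3 = 810,450,000; volume = 36,300,000 m³
S = 810,450,000 / 36,300,000 = 22.3264 ppt

22.33 ppt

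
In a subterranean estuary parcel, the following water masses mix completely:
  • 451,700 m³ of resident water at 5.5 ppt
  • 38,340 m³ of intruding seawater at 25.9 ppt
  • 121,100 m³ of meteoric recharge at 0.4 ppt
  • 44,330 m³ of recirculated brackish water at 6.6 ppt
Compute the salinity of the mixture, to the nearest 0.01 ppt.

5.83 ppt

By conservation of dissolved salt,
salt = 451,700×5.5 + 38,340×25.9 + 121,100×0.4 + 44,330×6.6 = 2,484,350 + 993,006 + 48,440 + 292,578 = 3,818,374
volume = 451,700 + 38,340 + 121,100 + 44,330 = 655,470 m³
S = 3,818,374 / 655,470 = 5.8254 ppt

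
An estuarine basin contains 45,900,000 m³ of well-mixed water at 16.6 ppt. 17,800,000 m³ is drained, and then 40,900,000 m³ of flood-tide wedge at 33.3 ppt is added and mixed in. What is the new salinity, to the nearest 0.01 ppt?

26.50 ppt

Remaining after removal: 28,100,000 m³ at 16.6 ppt (salt = 466,460,000)
After addition: salt = 466,460,000 + 40,900,000×33.3 = 1,828,430,000; volume = 69,000,000 m³
S = 1,828,430,000 / 69,000,000 = 26.499 ppt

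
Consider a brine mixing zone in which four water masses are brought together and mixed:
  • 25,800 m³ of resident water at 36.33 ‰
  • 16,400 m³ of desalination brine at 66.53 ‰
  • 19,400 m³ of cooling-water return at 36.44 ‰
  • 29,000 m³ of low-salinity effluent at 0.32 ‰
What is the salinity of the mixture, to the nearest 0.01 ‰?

30.29 ‰

Conserving salt mass:
salt = 25,800×36.33 + 16,400×66.53 + 19,400×36.44 + 29,000×0.32 = 937,314 + 1,091,092 + 706,936 + 9,280 = 2,744,622
volume = 25,800 + 16,400 + 19,400 + 29,000 = 90,600 m³
S = 2,744,622 / 90,600 = 30.2938 ‰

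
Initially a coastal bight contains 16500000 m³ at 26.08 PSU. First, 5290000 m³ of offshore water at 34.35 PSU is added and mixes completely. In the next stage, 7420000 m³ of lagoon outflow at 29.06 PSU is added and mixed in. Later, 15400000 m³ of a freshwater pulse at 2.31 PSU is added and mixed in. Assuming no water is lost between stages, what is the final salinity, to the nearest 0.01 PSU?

19.35 PSU

Mass of salt is conserved:
Initial salt = 16,500,000×26.08 = 430,320,000
After stage 1: salt = 430,320,000 + 5,290,000×34.35 = 612,031,500; volume = 21,790,000 m³; S = 28.088 PSU
After stage 2: salt = 612,031,500 + 7,420,000×29.06 = 827,656,700; volume = 29,210,000 m³; S = 28.335 PSU
After stage 3: salt = 827,656,700 + 15,400,000×2.31 = 863,230,700; volume = 44,610,000 m³
S = 863,230,700 / 44,610,000 = 19.3506 PSU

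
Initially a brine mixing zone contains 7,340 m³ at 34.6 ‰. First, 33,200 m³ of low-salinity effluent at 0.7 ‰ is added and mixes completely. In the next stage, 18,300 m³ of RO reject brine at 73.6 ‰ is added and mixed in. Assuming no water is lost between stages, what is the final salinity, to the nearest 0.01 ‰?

27.60 ‰

Mass of salt is conserved:
Initial salt = 7,340×34.6 = 253,964
After stage 1: salt = 253,964 + 33,200×0.7 = 277,204; volume = 40,540 m³; S = 6.838 ‰
After stage 2: salt = 277,204 + 18,300×73.6 = 1,624,084; volume = 58,840 m³
S = 1,624,084 / 58,840 = 27.6017 ‰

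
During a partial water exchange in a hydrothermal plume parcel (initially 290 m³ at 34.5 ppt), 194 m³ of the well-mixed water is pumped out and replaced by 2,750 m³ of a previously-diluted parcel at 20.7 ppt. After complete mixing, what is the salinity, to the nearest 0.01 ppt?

Remaining after removal: 96 m³ at 34.5 ppt (salt = 3,312)
After addition: salt = 3,312 + 2,750×20.7 = 60,237; volume = 2,846 m³
S = 60,237 / 2,846 = 21.1655 ppt

21.17 ppt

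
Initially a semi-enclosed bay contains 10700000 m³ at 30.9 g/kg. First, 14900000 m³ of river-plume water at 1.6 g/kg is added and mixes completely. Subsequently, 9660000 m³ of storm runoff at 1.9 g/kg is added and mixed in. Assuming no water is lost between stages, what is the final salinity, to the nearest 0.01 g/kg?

10.57 g/kg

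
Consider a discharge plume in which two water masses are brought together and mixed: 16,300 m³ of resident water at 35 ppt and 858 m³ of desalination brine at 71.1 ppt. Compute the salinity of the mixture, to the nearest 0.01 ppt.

36.81 ppt

Total salt / total volume:
salt = 16,300×35 + 858×71.1 = 570,500 + 61,003.8 = 631,503.8
volume = 16,300 + 858 = 17,158 m³
S = 631,503.8 / 17,158 = 36.8052 ppt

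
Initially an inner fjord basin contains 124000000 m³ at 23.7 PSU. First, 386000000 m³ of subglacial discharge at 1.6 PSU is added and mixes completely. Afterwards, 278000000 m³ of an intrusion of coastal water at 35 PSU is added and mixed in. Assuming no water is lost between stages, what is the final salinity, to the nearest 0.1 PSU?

Salt balance:
Initial salt = 124,000,000×23.7 = 2,938,800,000
After stage 1: salt = 2,938,800,000 + 386,000,000×1.6 = 3,556,400,000; volume = 510,000,000 m³; S = 6.973 PSU
After stage 2: salt = 3,556,400,000 + 278,000,000×35 = 13,286,400,000; volume = 788,000,000 m³
S = 13,286,400,000 / 788,000,000 = 16.8609 PSU

16.9 PSU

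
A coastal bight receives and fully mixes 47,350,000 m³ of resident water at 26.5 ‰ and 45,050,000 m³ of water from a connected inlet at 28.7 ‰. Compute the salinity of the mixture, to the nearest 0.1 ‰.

By conservation of dissolved salt,
salt = 47,350,000×26.5 + 45,050,000×28.7 = 1,254,775,000 + 1,292,935,000 = 2,547,710,000
volume = 47,350,000 + 45,050,000 = 92,400,000 m³
S = 2,547,710,000 / 92,400,000 = 27.573 ‰

27.6 ‰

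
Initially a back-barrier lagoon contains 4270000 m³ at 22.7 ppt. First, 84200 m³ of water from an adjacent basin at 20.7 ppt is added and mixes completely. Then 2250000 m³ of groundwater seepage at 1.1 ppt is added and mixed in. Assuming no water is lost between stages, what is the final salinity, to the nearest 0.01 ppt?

Salt balance:
Initial salt = 4,270,000×22.7 = 96,929,000
After stage 1: salt = 96,929,000 + 84,200×20.7 = 98,671,940; volume = 4,354,200 m³; S = 22.661 ppt
After stage 2: salt = 98,671,940 + 2,250,000×1.1 = 101,146,940; volume = 6,604,200 m³
S = 101,146,940 / 6,604,200 = 15.3155 ppt

15.32 ppt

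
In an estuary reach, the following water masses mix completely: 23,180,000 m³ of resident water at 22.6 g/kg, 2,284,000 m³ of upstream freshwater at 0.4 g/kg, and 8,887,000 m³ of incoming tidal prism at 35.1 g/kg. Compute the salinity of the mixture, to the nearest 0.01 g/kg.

Total salt / total volume:
salt = 23,180,000×22.6 + 2,284,000×0.4 + 8,887,000×35.1 = 523,868,000 + 913,600 + 311,933,700 = 836,715,300
volume = 23,180,000 + 2,284,000 + 8,887,000 = 34,351,000 m³
S = 836,715,300 / 34,351,000 = 24.3578 g/kg

24.36 g/kg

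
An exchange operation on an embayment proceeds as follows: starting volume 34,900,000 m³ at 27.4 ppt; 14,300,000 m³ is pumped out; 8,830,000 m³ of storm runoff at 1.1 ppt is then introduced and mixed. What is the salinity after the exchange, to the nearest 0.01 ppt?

19.51 ppt

Remaining after removal: 20,600,000 m³ at 27.4 ppt (salt = 564,440,000)
After addition: salt = 564,440,000 + 8,830,000×1.1 = 574,153,000; volume = 29,430,000 m³
S = 574,153,000 / 29,430,000 = 19.5091 ppt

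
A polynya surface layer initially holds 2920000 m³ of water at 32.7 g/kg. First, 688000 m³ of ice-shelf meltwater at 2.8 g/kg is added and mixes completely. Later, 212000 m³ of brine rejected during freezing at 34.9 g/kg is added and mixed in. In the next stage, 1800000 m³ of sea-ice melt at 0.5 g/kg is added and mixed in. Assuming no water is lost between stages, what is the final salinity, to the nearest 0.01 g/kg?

18.81 g/kg

Weighted by volume,
Initial salt = 2,920,000×32.7 = 95,484,000
After stage 1: salt = 95,484,000 + 688,000×2.8 = 97,410,400; volume = 3,608,000 m³; S = 26.998 g/kg
After stage 2: salt = 97,410,400 + 212,000×34.9 = 104,809,200; volume = 3,820,000 m³; S = 27.437 g/kg
After stage 3: salt = 104,809,200 + 1,800,000×0.5 = 105,709,200; volume = 5,620,000 m³
S = 105,709,200 / 5,620,000 = 18.8095 g/kg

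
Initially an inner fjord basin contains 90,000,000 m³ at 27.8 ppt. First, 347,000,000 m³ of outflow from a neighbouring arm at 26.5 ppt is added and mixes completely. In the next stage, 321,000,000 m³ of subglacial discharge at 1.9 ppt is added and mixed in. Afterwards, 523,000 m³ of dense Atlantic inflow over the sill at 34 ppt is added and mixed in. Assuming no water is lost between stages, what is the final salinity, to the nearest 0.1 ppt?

16.2 ppt

Conserving salt mass:
Initial salt = 90,000,000×27.8 = 2,502,000,000
After stage 1: salt = 2,502,000,000 + 347,000,000×26.5 = 11,697,500,000; volume = 437,000,000 m³; S = 26.768 ppt
After stage 2: salt = 11,697,500,000 + 321,000,000×1.9 = 12,307,400,000; volume = 758,000,000 m³; S = 16.237 ppt
After stage 3: salt = 12,307,400,000 + 523,000×34 = 12,325,182,000; volume = 758,523,000 m³
S = 12,325,182,000 / 758,523,000 = 16.2489 ppt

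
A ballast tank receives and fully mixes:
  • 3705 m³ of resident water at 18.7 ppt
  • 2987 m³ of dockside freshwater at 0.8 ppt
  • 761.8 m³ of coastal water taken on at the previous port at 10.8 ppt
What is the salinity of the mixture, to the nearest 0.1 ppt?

10.7 ppt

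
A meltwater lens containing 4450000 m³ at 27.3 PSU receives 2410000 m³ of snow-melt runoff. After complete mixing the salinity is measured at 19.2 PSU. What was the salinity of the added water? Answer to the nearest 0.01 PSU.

Salt balance: 4,450,000×27.3 + 2,410,000×S = 6,860,000×19.2
121,485,000 + 2,410,000·S = 131,712,000
S = (131,712,000 − 121,485,000) / 2,410,000 = 4.2436 PSU

4.24 PSU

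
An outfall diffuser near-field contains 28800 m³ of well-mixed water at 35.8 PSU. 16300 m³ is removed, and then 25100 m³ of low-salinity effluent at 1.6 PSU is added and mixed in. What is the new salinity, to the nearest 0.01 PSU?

Remaining after removal: 12,500 m³ at 35.8 PSU (salt = 447,500)
After addition: salt = 447,500 + 25,100×1.6 = 487,660; volume = 37,600 m³
S = 487,660 / 37,600 = 12.9697 PSU

12.97 PSU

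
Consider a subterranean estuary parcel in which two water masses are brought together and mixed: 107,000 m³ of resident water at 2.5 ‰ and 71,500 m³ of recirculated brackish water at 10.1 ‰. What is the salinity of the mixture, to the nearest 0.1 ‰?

5.5 ‰

Conserving salt mass:
salt = 107,000×2.5 + 71,500×10.1 = 267,500 + 722,150 = 989,650
volume = 107,000 + 71,500 = 178,500 m³
S = 989,650 / 178,500 = 5.544 ‰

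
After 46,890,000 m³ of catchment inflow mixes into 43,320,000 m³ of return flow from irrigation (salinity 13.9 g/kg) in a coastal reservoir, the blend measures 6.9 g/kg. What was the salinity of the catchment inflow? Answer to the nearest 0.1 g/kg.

0.4 g/kg

Salt balance: 43,320,000×13.9 + 46,890,000×S = 90,210,000×6.9
602,148,000 + 46,890,000·S = 622,449,000
S = (622,449,000 − 602,148,000) / 46,890,000 = 0.4329 g/kg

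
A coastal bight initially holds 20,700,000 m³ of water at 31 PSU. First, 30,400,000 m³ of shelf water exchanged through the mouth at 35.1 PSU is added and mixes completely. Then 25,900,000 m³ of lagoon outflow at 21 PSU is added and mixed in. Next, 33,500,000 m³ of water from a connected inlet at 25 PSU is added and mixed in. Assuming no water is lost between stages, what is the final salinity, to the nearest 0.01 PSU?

Weighted by volume,
Initial salt = 20,700,000×31 = 641,700,000
After stage 1: salt = 641,700,000 + 30,400,000×35.1 = 1,708,740,000; volume = 51,100,000 m³; S = 33.439 PSU
After stage 2: salt = 1,708,740,000 + 25,900,000×21 = 2,252,640,000; volume = 77,000,000 m³; S = 29.255 PSU
After stage 3: salt = 2,252,640,000 + 33,500,000×25 = 3,090,140,000; volume = 110,500,000 m³
S = 3,090,140,000 / 110,500,000 = 27.9651 PSU

27.97 PSU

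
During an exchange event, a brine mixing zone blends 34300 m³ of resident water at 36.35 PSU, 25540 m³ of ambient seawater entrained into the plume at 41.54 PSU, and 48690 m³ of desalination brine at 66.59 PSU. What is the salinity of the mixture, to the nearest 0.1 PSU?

Mass of salt is conserved:
salt = 34,300×36.35 + 25,540×41.54 + 48,690×66.59 = 1,246,805 + 1,060,931.6 + 3,242,267.1 = 5,550,003.7
volume = 34,300 + 25,540 + 48,690 = 108,530 m³
S = 5,550,003.7 / 108,530 = 51.138 PSU

51.1 PSU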